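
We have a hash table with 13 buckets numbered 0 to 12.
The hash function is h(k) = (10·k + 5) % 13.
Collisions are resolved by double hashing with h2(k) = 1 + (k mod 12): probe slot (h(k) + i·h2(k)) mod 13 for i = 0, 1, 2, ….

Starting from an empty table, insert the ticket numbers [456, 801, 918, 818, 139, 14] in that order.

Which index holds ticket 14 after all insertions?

5

456 hashes to 2; slot 2 is free => place at 2.
801 hashes to 7; slot 7 is free => place at 7.
918 hashes to 7, h2=7; 7 taken => place at 1.
818 hashes to 8; slot 8 is free => place at 8.
139 hashes to 4; slot 4 is free => place at 4.
14 hashes to 2, h2=3; 2 taken => place at 5.
Table: [., 918, 456, ., 139, 14, ., 801, 818, ., ., ., .]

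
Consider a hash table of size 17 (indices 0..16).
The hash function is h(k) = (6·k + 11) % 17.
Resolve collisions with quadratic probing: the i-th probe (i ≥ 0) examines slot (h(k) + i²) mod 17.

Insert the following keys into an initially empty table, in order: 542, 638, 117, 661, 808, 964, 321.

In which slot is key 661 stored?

3

Insert 542: h=16, slot 16 empty → index 16.
Insert 638: h=14, slot 14 empty → index 14.
Insert 117: h=16, slot 16 occupied → index 0.
Insert 661: h=16, slots 16,0 occupied → index 3.
Insert 808: h=14, slot 14 occupied → index 15.
Insert 964: h=15, slots 15,16 occupied → index 2.
Insert 321: h=16, slots 16,0,3 occupied → index 8.
Table: [117, ., 964, 661, ., ., ., ., 321, ., ., ., ., ., 638, 808, 542]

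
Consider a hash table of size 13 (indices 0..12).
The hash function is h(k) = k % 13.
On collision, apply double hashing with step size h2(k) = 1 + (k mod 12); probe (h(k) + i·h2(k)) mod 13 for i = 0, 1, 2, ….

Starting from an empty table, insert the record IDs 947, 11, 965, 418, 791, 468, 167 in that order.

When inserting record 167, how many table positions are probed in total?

4

Insert 947: h=11, slot 11 empty → index 11.
Insert 11: h=11, h2=12, slot 11 occupied → index 10.
Insert 965: h=3, slot 3 empty → index 3.
Insert 418: h=2, slot 2 empty → index 2.
Insert 791: h=11, h2=12, slots 11,10 occupied → index 9.
Insert 468: h=0, slot 0 empty → index 0.
Insert 167: h=11, h2=12, slots 11,10,9 occupied → index 8.
Table: [468, -, 418, 965, -, -, -, -, 167, 791, 11, 947, -]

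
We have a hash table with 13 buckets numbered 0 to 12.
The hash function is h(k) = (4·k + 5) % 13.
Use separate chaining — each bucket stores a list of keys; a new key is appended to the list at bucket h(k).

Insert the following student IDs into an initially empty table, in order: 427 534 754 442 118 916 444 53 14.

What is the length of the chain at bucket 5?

Insert 427: h=10, bucket 10 empty → new chain.
Insert 534: h=9, bucket 9 empty → new chain.
Insert 754: h=5, bucket 5 empty → new chain.
Insert 442: h=5, bucket 5 nonempty → append to chain.
Insert 118: h=9, bucket 9 nonempty → append to chain.
Insert 916: h=3, bucket 3 empty → new chain.
Insert 444: h=0, bucket 0 empty → new chain.
Insert 53: h=9, bucket 9 nonempty → append to chain.
Insert 14: h=9, bucket 9 nonempty → append to chain.
Final buckets:
0: 444
1: .
2: .
3: 916
4: .
5: 754 -> 442
6: .
7: .
8: .
9: 534 -> 118 -> 53 -> 14
10: 427
11: .
12: .

2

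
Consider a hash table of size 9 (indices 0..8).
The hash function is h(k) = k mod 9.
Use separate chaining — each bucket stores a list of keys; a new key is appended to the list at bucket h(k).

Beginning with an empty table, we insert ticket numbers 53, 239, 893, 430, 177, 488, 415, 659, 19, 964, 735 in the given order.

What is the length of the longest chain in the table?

3

53 -> bucket 8
239 -> bucket 5
893 -> bucket 2
430 -> bucket 7
177 -> bucket 6
488 -> bucket 2 (collision)
415 -> bucket 1
659 -> bucket 2 (collision)
19 -> bucket 1 (collision)
964 -> bucket 1 (collision)
735 -> bucket 6 (collision)
Final buckets:
0: .
1: 415 -> 19 -> 964
2: 893 -> 488 -> 659
3: .
4: .
5: 239
6: 177 -> 735
7: 430
8: 53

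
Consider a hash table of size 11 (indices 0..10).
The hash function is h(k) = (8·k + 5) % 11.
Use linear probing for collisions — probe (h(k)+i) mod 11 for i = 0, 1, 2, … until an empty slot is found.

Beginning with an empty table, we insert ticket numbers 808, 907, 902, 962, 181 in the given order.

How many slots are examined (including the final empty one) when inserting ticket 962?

3

808: h=1 -> slot 1
907: h=1, probe 1,2 -> slot 2
902: h=5 -> slot 5
962: h=1, probe 1,2,3 -> slot 3
181: h=1, probe 1,2,3,4 -> slot 4
Table: [., 808, 907, 962, 181, 902, ., ., ., ., .]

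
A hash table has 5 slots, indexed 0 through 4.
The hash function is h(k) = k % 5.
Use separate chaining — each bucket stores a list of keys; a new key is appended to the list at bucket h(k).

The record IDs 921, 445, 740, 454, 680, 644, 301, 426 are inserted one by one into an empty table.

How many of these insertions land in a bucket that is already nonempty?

5

Insert 921: h=1, bucket 1 empty -> new chain.
Insert 445: h=0, bucket 0 empty -> new chain.
Insert 740: h=0, bucket 0 nonempty -> append to chain.
Insert 454: h=4, bucket 4 empty -> new chain.
Insert 680: h=0, bucket 0 nonempty -> append to chain.
Insert 644: h=4, bucket 4 nonempty -> append to chain.
Insert 301: h=1, bucket 1 nonempty -> append to chain.
Insert 426: h=1, bucket 1 nonempty -> append to chain.
Final buckets:
0: 445 -> 740 -> 680
1: 921 -> 301 -> 426
2: -
3: -
4: 454 -> 644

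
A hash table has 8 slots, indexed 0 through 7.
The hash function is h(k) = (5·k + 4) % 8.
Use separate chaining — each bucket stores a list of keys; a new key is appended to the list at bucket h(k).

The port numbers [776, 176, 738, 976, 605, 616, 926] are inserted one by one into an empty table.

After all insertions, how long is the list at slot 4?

776 → bucket 4
176 → bucket 4 (collision)
738 → bucket 6
976 → bucket 4 (collision)
605 → bucket 5
616 → bucket 4 (collision)
926 → bucket 2
Final buckets:
0: ∅
1: ∅
2: 926
3: ∅
4: 776 -> 176 -> 976 -> 616
5: 605
6: 738
7: ∅

4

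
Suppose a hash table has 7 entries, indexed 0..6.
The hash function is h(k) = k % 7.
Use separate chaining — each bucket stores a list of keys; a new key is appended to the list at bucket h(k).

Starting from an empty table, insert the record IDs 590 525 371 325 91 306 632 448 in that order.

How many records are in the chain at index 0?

4

590 -> bucket 2
525 -> bucket 0
371 -> bucket 0 (collision)
325 -> bucket 3
91 -> bucket 0 (collision)
306 -> bucket 5
632 -> bucket 2 (collision)
448 -> bucket 0 (collision)
Final buckets:
0: 525 -> 371 -> 91 -> 448
1: _
2: 590 -> 632
3: 325
4: _
5: 306
6: _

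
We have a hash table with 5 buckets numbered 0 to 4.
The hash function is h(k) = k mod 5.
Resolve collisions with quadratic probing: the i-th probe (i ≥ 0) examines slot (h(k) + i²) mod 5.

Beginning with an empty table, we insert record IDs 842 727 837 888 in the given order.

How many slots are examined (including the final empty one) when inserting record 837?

3

842: h=2 → slot 2
727: h=2, probe 2,3 → slot 3
837: h=2, probe 2,3,1 → slot 1
888: h=3, probe 3,4 → slot 4
Table: [-, 837, 842, 727, 888]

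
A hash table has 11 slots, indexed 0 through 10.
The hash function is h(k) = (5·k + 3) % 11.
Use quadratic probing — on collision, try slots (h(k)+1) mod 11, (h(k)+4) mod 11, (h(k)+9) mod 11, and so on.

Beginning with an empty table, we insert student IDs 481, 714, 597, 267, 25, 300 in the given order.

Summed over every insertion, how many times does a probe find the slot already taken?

6

481: h=10 -> slot 10
714: h=9 -> slot 9
597: h=7 -> slot 7
267: h=7, probe 7,8 -> slot 8
25: h=7, probe 7,8,0 -> slot 0
300: h=7, probe 7,8,0,5 -> slot 5
Table: [25, -, -, -, -, 300, -, 597, 267, 714, 481]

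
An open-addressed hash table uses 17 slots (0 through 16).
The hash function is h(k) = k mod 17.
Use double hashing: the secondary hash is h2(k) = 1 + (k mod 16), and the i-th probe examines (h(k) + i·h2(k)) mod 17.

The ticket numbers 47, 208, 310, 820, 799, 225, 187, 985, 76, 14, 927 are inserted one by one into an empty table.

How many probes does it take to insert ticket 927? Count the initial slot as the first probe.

Insert 47: h=13, slot 13 empty => index 13.
Insert 208: h=4, slot 4 empty => index 4.
Insert 310: h=4, h2=7, slot 4 occupied => index 11.
Insert 820: h=4, h2=5, slot 4 occupied => index 9.
Insert 799: h=0, slot 0 empty => index 0.
Insert 225: h=4, h2=2, slot 4 occupied => index 6.
Insert 187: h=0, h2=12, slot 0 occupied => index 12.
Insert 985: h=16, slot 16 empty => index 16.
Insert 76: h=8, slot 8 empty => index 8.
Insert 14: h=14, slot 14 empty => index 14.
Insert 927: h=9, h2=16, slots 9,8 occupied => index 7.
Table: [799, _, _, _, 208, _, 225, 927, 76, 820, _, 310, 187, 47, 14, _, 985]

3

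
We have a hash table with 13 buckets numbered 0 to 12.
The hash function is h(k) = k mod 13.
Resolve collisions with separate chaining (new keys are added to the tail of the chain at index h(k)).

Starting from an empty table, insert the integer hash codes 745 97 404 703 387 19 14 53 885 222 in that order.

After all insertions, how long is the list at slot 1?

745 -> bucket 4
97 -> bucket 6
404 -> bucket 1
703 -> bucket 1 (collision)
387 -> bucket 10
19 -> bucket 6 (collision)
14 -> bucket 1 (collision)
53 -> bucket 1 (collision)
885 -> bucket 1 (collision)
222 -> bucket 1 (collision)
Final buckets:
0: -
1: 404 -> 703 -> 14 -> 53 -> 885 -> 222
2: -
3: -
4: 745
5: -
6: 97 -> 19
7: -
8: -
9: -
10: 387
11: -
12: -

6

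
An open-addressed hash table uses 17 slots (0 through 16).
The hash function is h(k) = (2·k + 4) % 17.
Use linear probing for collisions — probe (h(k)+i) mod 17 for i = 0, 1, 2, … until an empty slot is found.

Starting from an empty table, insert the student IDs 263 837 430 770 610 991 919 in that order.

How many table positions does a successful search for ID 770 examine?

2

Insert 263: h=3, slot 3 empty -> index 3.
Insert 837: h=12, slot 12 empty -> index 12.
Insert 430: h=14, slot 14 empty -> index 14.
Insert 770: h=14, slot 14 occupied -> index 15.
Insert 610: h=0, slot 0 empty -> index 0.
Insert 991: h=14, slots 14,15 occupied -> index 16.
Insert 919: h=6, slot 6 empty -> index 6.
Table: [610, ., ., 263, ., ., 919, ., ., ., ., ., 837, ., 430, 770, 991]
Lookup 770: h=14, probe 14,15 → found at 15.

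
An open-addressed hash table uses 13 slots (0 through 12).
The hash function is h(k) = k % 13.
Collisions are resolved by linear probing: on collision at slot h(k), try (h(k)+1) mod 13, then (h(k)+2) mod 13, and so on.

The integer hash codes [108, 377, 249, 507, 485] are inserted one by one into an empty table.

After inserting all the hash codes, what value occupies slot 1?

108 hashes to 4; slot 4 is free => place at 4.
377 hashes to 0; slot 0 is free => place at 0.
249 hashes to 2; slot 2 is free => place at 2.
507 hashes to 0; 0 taken => place at 1.
485 hashes to 4; 4 taken => place at 5.
Table: [377, 507, 249, _, 108, 485, _, _, _, _, _, _, _]

507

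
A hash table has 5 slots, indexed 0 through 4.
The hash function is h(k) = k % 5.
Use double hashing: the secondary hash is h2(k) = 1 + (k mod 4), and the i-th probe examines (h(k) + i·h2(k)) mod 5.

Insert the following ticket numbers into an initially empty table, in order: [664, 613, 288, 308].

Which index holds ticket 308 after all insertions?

Insert 664: h=4, slot 4 empty -> index 4.
Insert 613: h=3, slot 3 empty -> index 3.
Insert 288: h=3, h2=1, slots 3,4 occupied -> index 0.
Insert 308: h=3, h2=1, slots 3,4,0 occupied -> index 1.
Table: [288, 308, _, 613, 664]

1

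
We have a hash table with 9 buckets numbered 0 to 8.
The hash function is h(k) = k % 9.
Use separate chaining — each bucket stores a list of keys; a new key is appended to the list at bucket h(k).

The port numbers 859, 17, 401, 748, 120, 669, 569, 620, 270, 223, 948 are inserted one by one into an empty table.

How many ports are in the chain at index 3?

3

859 → bucket 4
17 → bucket 8
401 → bucket 5
748 → bucket 1
120 → bucket 3
669 → bucket 3 (collision)
569 → bucket 2
620 → bucket 8 (collision)
270 → bucket 0
223 → bucket 7
948 → bucket 3 (collision)
Final buckets:
0: 270
1: 748
2: 569
3: 120 -> 669 -> 948
4: 859
5: 401
6: —
7: 223
8: 17 -> 620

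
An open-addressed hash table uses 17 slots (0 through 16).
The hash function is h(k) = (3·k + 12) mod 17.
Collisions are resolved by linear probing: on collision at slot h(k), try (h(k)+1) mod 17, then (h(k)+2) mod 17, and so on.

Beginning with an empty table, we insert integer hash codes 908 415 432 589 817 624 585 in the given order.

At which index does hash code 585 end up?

Insert 908: h=16, slot 16 empty → index 16.
Insert 415: h=16, slot 16 occupied → index 0.
Insert 432: h=16, slots 16,0 occupied → index 1.
Insert 589: h=11, slot 11 empty → index 11.
Insert 817: h=15, slot 15 empty → index 15.
Insert 624: h=14, slot 14 empty → index 14.
Insert 585: h=16, slots 16,0,1 occupied → index 2.
Table: [415, 432, 585, ∅, ∅, ∅, ∅, ∅, ∅, ∅, ∅, 589, ∅, ∅, 624, 817, 908]

2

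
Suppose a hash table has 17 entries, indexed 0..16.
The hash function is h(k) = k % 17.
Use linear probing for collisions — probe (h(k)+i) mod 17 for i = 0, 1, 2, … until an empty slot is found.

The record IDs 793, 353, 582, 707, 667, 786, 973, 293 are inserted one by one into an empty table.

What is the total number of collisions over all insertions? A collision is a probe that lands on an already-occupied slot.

10

Insert 793: h=11, slot 11 empty => index 11.
Insert 353: h=13, slot 13 empty => index 13.
Insert 582: h=4, slot 4 empty => index 4.
Insert 707: h=10, slot 10 empty => index 10.
Insert 667: h=4, slot 4 occupied => index 5.
Insert 786: h=4, slots 4,5 occupied => index 6.
Insert 973: h=4, slots 4,5,6 occupied => index 7.
Insert 293: h=4, slots 4,5,6,7 occupied => index 8.
Table: [∅, ∅, ∅, ∅, 582, 667, 786, 973, 293, ∅, 707, 793, ∅, 353, ∅, ∅, ∅]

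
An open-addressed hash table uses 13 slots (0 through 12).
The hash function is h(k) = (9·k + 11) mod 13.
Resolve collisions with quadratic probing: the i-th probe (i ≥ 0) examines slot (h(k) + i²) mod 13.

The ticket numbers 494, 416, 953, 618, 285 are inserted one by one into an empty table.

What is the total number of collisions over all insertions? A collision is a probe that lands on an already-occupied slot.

1

Insert 494: h=11, slot 11 empty => index 11.
Insert 416: h=11, slot 11 occupied => index 12.
Insert 953: h=8, slot 8 empty => index 8.
Insert 618: h=9, slot 9 empty => index 9.
Insert 285: h=2, slot 2 empty => index 2.
Table: [-, -, 285, -, -, -, -, -, 953, 618, -, 494, 416]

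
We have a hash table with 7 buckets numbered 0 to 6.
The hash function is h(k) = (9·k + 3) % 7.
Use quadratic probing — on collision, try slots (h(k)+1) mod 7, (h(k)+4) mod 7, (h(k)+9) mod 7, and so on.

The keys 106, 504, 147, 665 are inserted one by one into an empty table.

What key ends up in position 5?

106

Insert 106: h=5, slot 5 empty -> index 5.
Insert 504: h=3, slot 3 empty -> index 3.
Insert 147: h=3, slot 3 occupied -> index 4.
Insert 665: h=3, slots 3,4 occupied -> index 0.
Table: [665, ∅, ∅, 504, 147, 106, ∅]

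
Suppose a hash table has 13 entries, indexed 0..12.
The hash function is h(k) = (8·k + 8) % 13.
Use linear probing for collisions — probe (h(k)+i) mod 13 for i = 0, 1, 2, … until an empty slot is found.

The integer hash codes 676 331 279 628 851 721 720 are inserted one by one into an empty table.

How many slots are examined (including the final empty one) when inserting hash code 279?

2

Insert 676: h=8, slot 8 empty -> index 8.
Insert 331: h=4, slot 4 empty -> index 4.
Insert 279: h=4, slot 4 occupied -> index 5.
Insert 628: h=1, slot 1 empty -> index 1.
Insert 851: h=4, slots 4,5 occupied -> index 6.
Insert 721: h=4, slots 4,5,6 occupied -> index 7.
Insert 720: h=9, slot 9 empty -> index 9.
Table: [-, 628, -, -, 331, 279, 851, 721, 676, 720, -, -, -]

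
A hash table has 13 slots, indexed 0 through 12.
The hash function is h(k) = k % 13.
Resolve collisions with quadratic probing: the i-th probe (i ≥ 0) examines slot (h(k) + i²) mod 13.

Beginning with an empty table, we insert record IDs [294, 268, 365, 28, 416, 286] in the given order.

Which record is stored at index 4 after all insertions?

286

Insert 294: h=8, slot 8 empty → index 8.
Insert 268: h=8, slot 8 occupied → index 9.
Insert 365: h=1, slot 1 empty → index 1.
Insert 28: h=2, slot 2 empty → index 2.
Insert 416: h=0, slot 0 empty → index 0.
Insert 286: h=0, slots 0,1 occupied → index 4.
Table: [416, 365, 28, -, 286, -, -, -, 294, 268, -, -, -]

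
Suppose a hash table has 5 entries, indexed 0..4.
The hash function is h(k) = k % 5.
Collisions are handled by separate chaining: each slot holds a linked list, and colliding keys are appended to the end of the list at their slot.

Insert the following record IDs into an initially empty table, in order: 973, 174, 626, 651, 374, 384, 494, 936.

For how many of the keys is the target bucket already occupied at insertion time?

Insert 973: h=3, bucket 3 empty → new chain.
Insert 174: h=4, bucket 4 empty → new chain.
Insert 626: h=1, bucket 1 empty → new chain.
Insert 651: h=1, bucket 1 nonempty → append to chain.
Insert 374: h=4, bucket 4 nonempty → append to chain.
Insert 384: h=4, bucket 4 nonempty → append to chain.
Insert 494: h=4, bucket 4 nonempty → append to chain.
Insert 936: h=1, bucket 1 nonempty → append to chain.
Final buckets:
0: _
1: 626 -> 651 -> 936
2: _
3: 973
4: 174 -> 374 -> 384 -> 494

5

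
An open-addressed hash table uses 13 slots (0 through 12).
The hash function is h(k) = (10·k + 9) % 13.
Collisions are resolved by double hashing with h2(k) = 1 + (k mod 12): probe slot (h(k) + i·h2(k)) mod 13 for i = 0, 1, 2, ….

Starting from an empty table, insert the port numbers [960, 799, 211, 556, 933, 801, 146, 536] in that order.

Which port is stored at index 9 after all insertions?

960: h=2 => slot 2
799: h=4 => slot 4
211: h=0 => slot 0
556: h=5 => slot 5
933: h=5, h2=10, probe 5,2,12 => slot 12
801: h=11 => slot 11
146: h=0, h2=3, probe 0,3 => slot 3
536: h=0, h2=9, probe 0,9 => slot 9
Table: [211, —, 960, 146, 799, 556, —, —, —, 536, —, 801, 933]

536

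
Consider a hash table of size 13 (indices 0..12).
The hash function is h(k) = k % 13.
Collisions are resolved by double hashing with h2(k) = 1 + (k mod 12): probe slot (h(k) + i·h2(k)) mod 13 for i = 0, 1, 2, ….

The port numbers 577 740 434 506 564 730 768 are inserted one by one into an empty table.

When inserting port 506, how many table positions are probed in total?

2

577: h=5 -> slot 5
740: h=12 -> slot 12
434: h=5, h2=3, probe 5,8 -> slot 8
506: h=12, h2=3, probe 12,2 -> slot 2
564: h=5, h2=1, probe 5,6 -> slot 6
730: h=2, h2=11, probe 2,0 -> slot 0
768: h=1 -> slot 1
Table: [730, 768, 506, _, _, 577, 564, _, 434, _, _, _, 740]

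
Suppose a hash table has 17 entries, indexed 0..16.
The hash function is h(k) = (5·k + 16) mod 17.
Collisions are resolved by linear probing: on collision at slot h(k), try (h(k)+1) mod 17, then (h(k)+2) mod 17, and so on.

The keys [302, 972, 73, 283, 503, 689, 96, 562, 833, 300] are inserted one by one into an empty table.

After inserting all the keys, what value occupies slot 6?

300

302: h=13 -> slot 13
972: h=14 -> slot 14
73: h=7 -> slot 7
283: h=3 -> slot 3
503: h=15 -> slot 15
689: h=10 -> slot 10
96: h=3, probe 3,4 -> slot 4
562: h=4, probe 4,5 -> slot 5
833: h=16 -> slot 16
300: h=3, probe 3,4,5,6 -> slot 6
Table: [., ., ., 283, 96, 562, 300, 73, ., ., 689, ., ., 302, 972, 503, 833]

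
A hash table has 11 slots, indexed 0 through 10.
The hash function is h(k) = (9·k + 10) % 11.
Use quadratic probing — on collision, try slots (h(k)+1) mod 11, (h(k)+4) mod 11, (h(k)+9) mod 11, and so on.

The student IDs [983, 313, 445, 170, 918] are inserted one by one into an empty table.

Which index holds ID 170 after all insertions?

4

983 hashes to 2; slot 2 is free => place at 2.
313 hashes to 0; slot 0 is free => place at 0.
445 hashes to 0; 0 taken => place at 1.
170 hashes to 0; 0,1 taken => place at 4.
918 hashes to 0; 0,1,4 taken => place at 9.
Table: [313, 445, 983, ∅, 170, ∅, ∅, ∅, ∅, 918, ∅]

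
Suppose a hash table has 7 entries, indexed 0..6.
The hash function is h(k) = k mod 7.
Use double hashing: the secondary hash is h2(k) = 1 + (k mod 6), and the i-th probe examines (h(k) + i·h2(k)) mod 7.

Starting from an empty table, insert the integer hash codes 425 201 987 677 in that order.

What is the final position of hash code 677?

4

425 hashes to 5; slot 5 is free → place at 5.
201 hashes to 5, h2=4; 5 taken → place at 2.
987 hashes to 0; slot 0 is free → place at 0.
677 hashes to 5, h2=6; 5 taken → place at 4.
Table: [987, _, 201, _, 677, 425, _]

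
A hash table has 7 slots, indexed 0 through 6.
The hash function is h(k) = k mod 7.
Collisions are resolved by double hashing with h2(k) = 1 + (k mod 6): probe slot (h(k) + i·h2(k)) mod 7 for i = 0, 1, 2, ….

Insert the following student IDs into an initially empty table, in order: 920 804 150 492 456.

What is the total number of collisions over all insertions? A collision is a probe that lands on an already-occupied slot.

Insert 920: h=3, slot 3 empty → index 3.
Insert 804: h=6, slot 6 empty → index 6.
Insert 150: h=3, h2=1, slot 3 occupied → index 4.
Insert 492: h=2, slot 2 empty → index 2.
Insert 456: h=1, slot 1 empty → index 1.
Table: [., 456, 492, 920, 150, ., 804]

1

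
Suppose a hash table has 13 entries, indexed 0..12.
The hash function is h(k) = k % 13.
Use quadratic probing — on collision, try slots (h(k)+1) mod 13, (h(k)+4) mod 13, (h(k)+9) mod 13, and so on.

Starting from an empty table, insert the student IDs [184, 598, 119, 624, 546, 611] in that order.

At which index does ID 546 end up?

184 hashes to 2; slot 2 is free -> place at 2.
598 hashes to 0; slot 0 is free -> place at 0.
119 hashes to 2; 2 taken -> place at 3.
624 hashes to 0; 0 taken -> place at 1.
546 hashes to 0; 0,1 taken -> place at 4.
611 hashes to 0; 0,1,4 taken -> place at 9.
Table: [598, 624, 184, 119, 546, ., ., ., ., 611, ., ., .]

4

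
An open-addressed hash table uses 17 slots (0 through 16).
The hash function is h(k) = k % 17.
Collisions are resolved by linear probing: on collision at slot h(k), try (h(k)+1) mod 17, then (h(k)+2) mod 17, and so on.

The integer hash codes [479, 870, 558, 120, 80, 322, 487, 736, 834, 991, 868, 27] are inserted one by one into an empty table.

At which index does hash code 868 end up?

7

479: h=3 -> slot 3
870: h=3, probe 3,4 -> slot 4
558: h=14 -> slot 14
120: h=1 -> slot 1
80: h=12 -> slot 12
322: h=16 -> slot 16
487: h=11 -> slot 11
736: h=5 -> slot 5
834: h=1, probe 1,2 -> slot 2
991: h=5, probe 5,6 -> slot 6
868: h=1, probe 1,2,3,4,5,6,7 -> slot 7
27: h=10 -> slot 10
Table: [-, 120, 834, 479, 870, 736, 991, 868, -, -, 27, 487, 80, -, 558, -, 322]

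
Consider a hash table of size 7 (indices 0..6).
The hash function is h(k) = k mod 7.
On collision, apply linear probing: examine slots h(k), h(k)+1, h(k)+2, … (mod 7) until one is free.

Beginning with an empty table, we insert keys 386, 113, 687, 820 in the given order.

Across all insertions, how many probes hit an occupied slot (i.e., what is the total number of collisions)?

Insert 386: h=1, slot 1 empty -> index 1.
Insert 113: h=1, slot 1 occupied -> index 2.
Insert 687: h=1, slots 1,2 occupied -> index 3.
Insert 820: h=1, slots 1,2,3 occupied -> index 4.
Table: [-, 386, 113, 687, 820, -, -]

6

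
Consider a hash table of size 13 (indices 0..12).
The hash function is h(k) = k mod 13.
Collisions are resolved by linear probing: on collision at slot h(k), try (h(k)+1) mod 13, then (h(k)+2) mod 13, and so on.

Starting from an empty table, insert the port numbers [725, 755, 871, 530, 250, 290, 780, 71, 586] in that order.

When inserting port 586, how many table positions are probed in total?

5

Insert 725: h=10, slot 10 empty → index 10.
Insert 755: h=1, slot 1 empty → index 1.
Insert 871: h=0, slot 0 empty → index 0.
Insert 530: h=10, slot 10 occupied → index 11.
Insert 250: h=3, slot 3 empty → index 3.
Insert 290: h=4, slot 4 empty → index 4.
Insert 780: h=0, slots 0,1 occupied → index 2.
Insert 71: h=6, slot 6 empty → index 6.
Insert 586: h=1, slots 1,2,3,4 occupied → index 5.
Table: [871, 755, 780, 250, 290, 586, 71, _, _, _, 725, 530, _]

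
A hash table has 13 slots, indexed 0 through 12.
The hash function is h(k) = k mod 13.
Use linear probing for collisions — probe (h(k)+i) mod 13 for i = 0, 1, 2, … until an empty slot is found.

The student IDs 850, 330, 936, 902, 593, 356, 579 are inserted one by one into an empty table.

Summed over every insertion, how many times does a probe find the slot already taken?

850 hashes to 5; slot 5 is free => place at 5.
330 hashes to 5; 5 taken => place at 6.
936 hashes to 0; slot 0 is free => place at 0.
902 hashes to 5; 5,6 taken => place at 7.
593 hashes to 8; slot 8 is free => place at 8.
356 hashes to 5; 5,6,7,8 taken => place at 9.
579 hashes to 7; 7,8,9 taken => place at 10.
Table: [936, ., ., ., ., 850, 330, 902, 593, 356, 579, ., .]

10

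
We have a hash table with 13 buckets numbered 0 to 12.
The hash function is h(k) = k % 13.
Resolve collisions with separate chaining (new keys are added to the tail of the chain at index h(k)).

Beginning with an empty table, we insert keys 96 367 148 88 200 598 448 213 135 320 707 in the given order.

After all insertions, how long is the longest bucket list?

6

96 → bucket 5
367 → bucket 3
148 → bucket 5 (collision)
88 → bucket 10
200 → bucket 5 (collision)
598 → bucket 0
448 → bucket 6
213 → bucket 5 (collision)
135 → bucket 5 (collision)
320 → bucket 8
707 → bucket 5 (collision)
Final buckets:
0: 598
1: —
2: —
3: 367
4: —
5: 96 -> 148 -> 200 -> 213 -> 135 -> 707
6: 448
7: —
8: 320
9: —
10: 88
11: —
12: —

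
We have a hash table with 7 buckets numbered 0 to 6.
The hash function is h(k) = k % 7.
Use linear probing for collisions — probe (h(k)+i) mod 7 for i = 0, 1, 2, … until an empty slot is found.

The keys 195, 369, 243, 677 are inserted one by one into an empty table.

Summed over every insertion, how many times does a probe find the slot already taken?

5

195 hashes to 6; slot 6 is free -> place at 6.
369 hashes to 5; slot 5 is free -> place at 5.
243 hashes to 5; 5,6 taken -> place at 0.
677 hashes to 5; 5,6,0 taken -> place at 1.
Table: [243, 677, —, —, —, 369, 195]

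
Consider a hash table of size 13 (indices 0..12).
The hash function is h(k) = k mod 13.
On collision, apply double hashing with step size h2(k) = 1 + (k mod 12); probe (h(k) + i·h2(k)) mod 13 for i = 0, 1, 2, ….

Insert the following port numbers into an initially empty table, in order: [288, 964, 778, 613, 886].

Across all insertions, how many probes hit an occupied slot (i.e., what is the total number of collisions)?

288: h=2 -> slot 2
964: h=2, h2=5, probe 2,7 -> slot 7
778: h=11 -> slot 11
613: h=2, h2=2, probe 2,4 -> slot 4
886: h=2, h2=11, probe 2,0 -> slot 0
Table: [886, _, 288, _, 613, _, _, 964, _, _, _, 778, _]

3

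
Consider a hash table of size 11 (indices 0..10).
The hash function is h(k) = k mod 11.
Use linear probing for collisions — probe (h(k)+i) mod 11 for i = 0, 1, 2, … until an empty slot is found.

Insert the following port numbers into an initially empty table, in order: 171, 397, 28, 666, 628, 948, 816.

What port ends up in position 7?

171 hashes to 6; slot 6 is free => place at 6.
397 hashes to 1; slot 1 is free => place at 1.
28 hashes to 6; 6 taken => place at 7.
666 hashes to 6; 6,7 taken => place at 8.
628 hashes to 1; 1 taken => place at 2.
948 hashes to 2; 2 taken => place at 3.
816 hashes to 2; 2,3 taken => place at 4.
Table: [_, 397, 628, 948, 816, _, 171, 28, 666, _, _]

28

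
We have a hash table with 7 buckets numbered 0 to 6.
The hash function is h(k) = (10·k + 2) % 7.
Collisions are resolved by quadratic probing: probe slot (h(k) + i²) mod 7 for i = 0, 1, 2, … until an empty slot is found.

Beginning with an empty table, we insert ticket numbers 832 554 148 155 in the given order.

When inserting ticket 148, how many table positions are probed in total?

3

Insert 832: h=6, slot 6 empty => index 6.
Insert 554: h=5, slot 5 empty => index 5.
Insert 148: h=5, slots 5,6 occupied => index 2.
Insert 155: h=5, slots 5,6,2 occupied => index 0.
Table: [155, -, 148, -, -, 554, 832]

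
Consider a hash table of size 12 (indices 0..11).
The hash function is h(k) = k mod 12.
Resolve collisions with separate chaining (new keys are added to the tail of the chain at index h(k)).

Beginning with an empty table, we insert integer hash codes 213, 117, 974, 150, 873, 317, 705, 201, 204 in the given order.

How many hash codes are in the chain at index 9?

5

213 → bucket 9
117 → bucket 9 (collision)
974 → bucket 2
150 → bucket 6
873 → bucket 9 (collision)
317 → bucket 5
705 → bucket 9 (collision)
201 → bucket 9 (collision)
204 → bucket 0
Final buckets:
0: 204
1: ∅
2: 974
3: ∅
4: ∅
5: 317
6: 150
7: ∅
8: ∅
9: 213 -> 117 -> 873 -> 705 -> 201
10: ∅
11: ∅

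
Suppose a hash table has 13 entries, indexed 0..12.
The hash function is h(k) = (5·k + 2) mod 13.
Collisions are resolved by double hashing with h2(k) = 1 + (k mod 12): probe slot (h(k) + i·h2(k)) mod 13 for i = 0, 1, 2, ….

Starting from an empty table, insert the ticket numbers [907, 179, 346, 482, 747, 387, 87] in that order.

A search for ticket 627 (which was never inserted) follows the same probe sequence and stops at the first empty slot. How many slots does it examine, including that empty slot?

907: h=0 => slot 0
179: h=0, h2=12, probe 0,12 => slot 12
346: h=3 => slot 3
482: h=7 => slot 7
747: h=6 => slot 6
387: h=0, h2=4, probe 0,4 => slot 4
87: h=8 => slot 8
Table: [907, ∅, ∅, 346, 387, ∅, 747, 482, 87, ∅, ∅, ∅, 179]
Lookup 627: h=4, h2=4, probe 4,8,12,3,7,11 → slot 11 empty, not found.

6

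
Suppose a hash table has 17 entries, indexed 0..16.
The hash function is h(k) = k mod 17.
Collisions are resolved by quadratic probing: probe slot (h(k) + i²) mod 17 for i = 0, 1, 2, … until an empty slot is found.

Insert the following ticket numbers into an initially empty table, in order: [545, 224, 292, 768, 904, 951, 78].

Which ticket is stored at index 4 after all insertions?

545: h=1 => slot 1
224: h=3 => slot 3
292: h=3, probe 3,4 => slot 4
768: h=3, probe 3,4,7 => slot 7
904: h=3, probe 3,4,7,12 => slot 12
951: h=16 => slot 16
78: h=10 => slot 10
Table: [-, 545, -, 224, 292, -, -, 768, -, -, 78, -, 904, -, -, -, 951]

292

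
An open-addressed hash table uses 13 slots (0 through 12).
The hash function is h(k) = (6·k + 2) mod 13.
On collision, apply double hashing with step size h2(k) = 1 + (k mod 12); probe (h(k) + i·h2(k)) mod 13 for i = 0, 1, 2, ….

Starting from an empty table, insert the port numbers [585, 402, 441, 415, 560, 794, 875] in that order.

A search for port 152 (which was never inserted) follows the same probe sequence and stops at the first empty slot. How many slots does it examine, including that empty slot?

Insert 585: h=2, slot 2 empty → index 2.
Insert 402: h=9, slot 9 empty → index 9.
Insert 441: h=9, h2=10, slot 9 occupied → index 6.
Insert 415: h=9, h2=8, slot 9 occupied → index 4.
Insert 560: h=8, slot 8 empty → index 8.
Insert 794: h=8, h2=3, slot 8 occupied → index 11.
Insert 875: h=0, slot 0 empty → index 0.
Table: [875, _, 585, _, 415, _, 441, _, 560, 402, _, 794, _]
Lookup 152: h=4, h2=9, probe 4,0,9,5 → slot 5 empty, not found.

4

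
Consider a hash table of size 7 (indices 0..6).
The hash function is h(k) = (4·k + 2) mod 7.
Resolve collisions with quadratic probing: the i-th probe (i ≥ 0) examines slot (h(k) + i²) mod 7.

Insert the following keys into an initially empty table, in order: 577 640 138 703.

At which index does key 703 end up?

577: h=0 -> slot 0
640: h=0, probe 0,1 -> slot 1
138: h=1, probe 1,2 -> slot 2
703: h=0, probe 0,1,4 -> slot 4
Table: [577, 640, 138, -, 703, -, -]

4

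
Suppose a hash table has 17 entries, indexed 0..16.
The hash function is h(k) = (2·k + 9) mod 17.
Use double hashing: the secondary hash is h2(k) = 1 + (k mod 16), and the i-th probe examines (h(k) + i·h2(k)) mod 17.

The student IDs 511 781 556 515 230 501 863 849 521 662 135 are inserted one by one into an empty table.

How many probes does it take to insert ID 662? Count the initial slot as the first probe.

511 hashes to 11; slot 11 is free => place at 11.
781 hashes to 7; slot 7 is free => place at 7.
556 hashes to 16; slot 16 is free => place at 16.
515 hashes to 2; slot 2 is free => place at 2.
230 hashes to 10; slot 10 is free => place at 10.
501 hashes to 8; slot 8 is free => place at 8.
863 hashes to 1; slot 1 is free => place at 1.
849 hashes to 7, h2=2; 7 taken => place at 9.
521 hashes to 14; slot 14 is free => place at 14.
662 hashes to 7, h2=7; 7,14 taken => place at 4.
135 hashes to 7, h2=8; 7 taken => place at 15.
Table: [—, 863, 515, —, 662, —, —, 781, 501, 849, 230, 511, —, —, 521, 135, 556]

3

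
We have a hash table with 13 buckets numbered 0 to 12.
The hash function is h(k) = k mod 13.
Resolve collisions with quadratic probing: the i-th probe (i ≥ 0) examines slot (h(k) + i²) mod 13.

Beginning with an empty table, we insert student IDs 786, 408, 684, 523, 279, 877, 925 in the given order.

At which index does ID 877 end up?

Insert 786: h=6, slot 6 empty -> index 6.
Insert 408: h=5, slot 5 empty -> index 5.
Insert 684: h=8, slot 8 empty -> index 8.
Insert 523: h=3, slot 3 empty -> index 3.
Insert 279: h=6, slot 6 occupied -> index 7.
Insert 877: h=6, slots 6,7 occupied -> index 10.
Insert 925: h=2, slot 2 empty -> index 2.
Table: [-, -, 925, 523, -, 408, 786, 279, 684, -, 877, -, -]

10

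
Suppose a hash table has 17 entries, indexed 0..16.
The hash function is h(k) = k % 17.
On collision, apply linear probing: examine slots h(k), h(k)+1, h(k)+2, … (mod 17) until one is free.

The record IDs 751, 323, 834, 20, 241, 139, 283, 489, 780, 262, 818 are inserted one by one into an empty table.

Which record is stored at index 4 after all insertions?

751 hashes to 3; slot 3 is free -> place at 3.
323 hashes to 0; slot 0 is free -> place at 0.
834 hashes to 1; slot 1 is free -> place at 1.
20 hashes to 3; 3 taken -> place at 4.
241 hashes to 3; 3,4 taken -> place at 5.
139 hashes to 3; 3,4,5 taken -> place at 6.
283 hashes to 11; slot 11 is free -> place at 11.
489 hashes to 13; slot 13 is free -> place at 13.
780 hashes to 15; slot 15 is free -> place at 15.
262 hashes to 7; slot 7 is free -> place at 7.
818 hashes to 2; slot 2 is free -> place at 2.
Table: [323, 834, 818, 751, 20, 241, 139, 262, ., ., ., 283, ., 489, ., 780, .]

20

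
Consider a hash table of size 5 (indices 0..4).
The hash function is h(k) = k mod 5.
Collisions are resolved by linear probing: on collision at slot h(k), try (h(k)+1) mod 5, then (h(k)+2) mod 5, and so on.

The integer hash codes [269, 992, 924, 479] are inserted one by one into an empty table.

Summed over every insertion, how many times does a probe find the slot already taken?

Insert 269: h=4, slot 4 empty => index 4.
Insert 992: h=2, slot 2 empty => index 2.
Insert 924: h=4, slot 4 occupied => index 0.
Insert 479: h=4, slots 4,0 occupied => index 1.
Table: [924, 479, 992, —, 269]

3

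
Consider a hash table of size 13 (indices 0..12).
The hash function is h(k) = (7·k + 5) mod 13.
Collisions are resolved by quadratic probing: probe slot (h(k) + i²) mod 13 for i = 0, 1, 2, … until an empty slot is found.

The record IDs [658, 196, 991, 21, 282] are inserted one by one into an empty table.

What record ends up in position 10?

Insert 658: h=9, slot 9 empty -> index 9.
Insert 196: h=12, slot 12 empty -> index 12.
Insert 991: h=0, slot 0 empty -> index 0.
Insert 21: h=9, slot 9 occupied -> index 10.
Insert 282: h=3, slot 3 empty -> index 3.
Table: [991, _, _, 282, _, _, _, _, _, 658, 21, _, 196]

21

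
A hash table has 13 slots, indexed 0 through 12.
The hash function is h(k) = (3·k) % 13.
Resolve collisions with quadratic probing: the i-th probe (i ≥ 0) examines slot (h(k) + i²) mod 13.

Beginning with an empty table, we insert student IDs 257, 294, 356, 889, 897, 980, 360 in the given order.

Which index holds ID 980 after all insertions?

6

Insert 257: h=4, slot 4 empty -> index 4.
Insert 294: h=11, slot 11 empty -> index 11.
Insert 356: h=2, slot 2 empty -> index 2.
Insert 889: h=2, slot 2 occupied -> index 3.
Insert 897: h=0, slot 0 empty -> index 0.
Insert 980: h=2, slots 2,3 occupied -> index 6.
Insert 360: h=1, slot 1 empty -> index 1.
Table: [897, 360, 356, 889, 257, _, 980, _, _, _, _, 294, _]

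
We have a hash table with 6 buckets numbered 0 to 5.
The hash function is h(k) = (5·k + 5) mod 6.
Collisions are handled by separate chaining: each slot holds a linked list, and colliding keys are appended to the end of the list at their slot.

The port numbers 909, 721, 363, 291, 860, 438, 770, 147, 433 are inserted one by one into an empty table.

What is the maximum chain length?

4

Insert 909: h=2, bucket 2 empty -> new chain.
Insert 721: h=4, bucket 4 empty -> new chain.
Insert 363: h=2, bucket 2 nonempty -> append to chain.
Insert 291: h=2, bucket 2 nonempty -> append to chain.
Insert 860: h=3, bucket 3 empty -> new chain.
Insert 438: h=5, bucket 5 empty -> new chain.
Insert 770: h=3, bucket 3 nonempty -> append to chain.
Insert 147: h=2, bucket 2 nonempty -> append to chain.
Insert 433: h=4, bucket 4 nonempty -> append to chain.
Final buckets:
0: -
1: -
2: 909 -> 363 -> 291 -> 147
3: 860 -> 770
4: 721 -> 433
5: 438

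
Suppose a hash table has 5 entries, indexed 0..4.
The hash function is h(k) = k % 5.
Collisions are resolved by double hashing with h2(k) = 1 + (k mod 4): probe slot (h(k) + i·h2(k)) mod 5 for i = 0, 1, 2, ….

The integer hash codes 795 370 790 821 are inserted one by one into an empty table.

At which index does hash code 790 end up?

1

Insert 795: h=0, slot 0 empty => index 0.
Insert 370: h=0, h2=3, slot 0 occupied => index 3.
Insert 790: h=0, h2=3, slots 0,3 occupied => index 1.
Insert 821: h=1, h2=2, slots 1,3,0 occupied => index 2.
Table: [795, 790, 821, 370, ∅]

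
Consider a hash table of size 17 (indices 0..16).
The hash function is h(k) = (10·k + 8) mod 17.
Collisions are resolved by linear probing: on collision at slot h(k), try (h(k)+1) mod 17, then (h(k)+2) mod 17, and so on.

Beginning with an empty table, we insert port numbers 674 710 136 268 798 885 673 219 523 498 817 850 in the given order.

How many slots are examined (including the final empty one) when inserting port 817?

674 hashes to 16; slot 16 is free -> place at 16.
710 hashes to 2; slot 2 is free -> place at 2.
136 hashes to 8; slot 8 is free -> place at 8.
268 hashes to 2; 2 taken -> place at 3.
798 hashes to 15; slot 15 is free -> place at 15.
885 hashes to 1; slot 1 is free -> place at 1.
673 hashes to 6; slot 6 is free -> place at 6.
219 hashes to 5; slot 5 is free -> place at 5.
523 hashes to 2; 2,3 taken -> place at 4.
498 hashes to 7; slot 7 is free -> place at 7.
817 hashes to 1; 1,2,3,4,5,6,7,8 taken -> place at 9.
850 hashes to 8; 8,9 taken -> place at 10.
Table: [—, 885, 710, 268, 523, 219, 673, 498, 136, 817, 850, —, —, —, —, 798, 674]

9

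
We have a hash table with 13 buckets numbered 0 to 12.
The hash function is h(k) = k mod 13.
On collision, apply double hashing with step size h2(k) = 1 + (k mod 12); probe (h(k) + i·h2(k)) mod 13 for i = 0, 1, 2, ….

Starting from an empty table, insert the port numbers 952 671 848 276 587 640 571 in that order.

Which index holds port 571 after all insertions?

Insert 952: h=3, slot 3 empty -> index 3.
Insert 671: h=8, slot 8 empty -> index 8.
Insert 848: h=3, h2=9, slot 3 occupied -> index 12.
Insert 276: h=3, h2=1, slot 3 occupied -> index 4.
Insert 587: h=2, slot 2 empty -> index 2.
Insert 640: h=3, h2=5, slots 3,8 occupied -> index 0.
Insert 571: h=12, h2=8, slot 12 occupied -> index 7.
Table: [640, _, 587, 952, 276, _, _, 571, 671, _, _, _, 848]

7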